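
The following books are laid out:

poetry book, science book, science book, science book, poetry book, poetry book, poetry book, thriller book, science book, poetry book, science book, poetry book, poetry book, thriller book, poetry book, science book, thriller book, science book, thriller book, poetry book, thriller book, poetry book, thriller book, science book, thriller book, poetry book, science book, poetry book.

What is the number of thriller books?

7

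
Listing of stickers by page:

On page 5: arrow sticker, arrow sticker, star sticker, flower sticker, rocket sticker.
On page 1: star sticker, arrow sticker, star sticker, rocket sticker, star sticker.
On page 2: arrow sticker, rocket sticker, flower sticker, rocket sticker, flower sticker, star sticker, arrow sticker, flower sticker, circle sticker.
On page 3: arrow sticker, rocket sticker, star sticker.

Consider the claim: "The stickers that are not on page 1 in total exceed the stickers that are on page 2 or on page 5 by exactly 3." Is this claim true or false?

True

stickers that are not on page 1: 17.
stickers on page 2 or on page 5: 14.
The claim requires 17 − 14 (= 3) to equal 3, which holds.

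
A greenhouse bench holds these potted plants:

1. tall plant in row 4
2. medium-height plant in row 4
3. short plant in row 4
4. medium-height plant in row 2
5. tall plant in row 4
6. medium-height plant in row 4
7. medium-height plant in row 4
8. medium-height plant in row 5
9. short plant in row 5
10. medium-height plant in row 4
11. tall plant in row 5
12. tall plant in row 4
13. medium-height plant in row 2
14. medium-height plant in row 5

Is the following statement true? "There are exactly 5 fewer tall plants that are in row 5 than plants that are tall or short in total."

There is 1 tall plant in row 5.
There are 6 plants that are tall or short.
The claim requires 6 − 1 (= 5) to equal 5, which holds.

True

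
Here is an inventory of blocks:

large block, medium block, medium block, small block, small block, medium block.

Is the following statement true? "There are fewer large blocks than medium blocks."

large blocks: 1.
medium blocks: 3.
The claim requires 1 < 3, which holds.

True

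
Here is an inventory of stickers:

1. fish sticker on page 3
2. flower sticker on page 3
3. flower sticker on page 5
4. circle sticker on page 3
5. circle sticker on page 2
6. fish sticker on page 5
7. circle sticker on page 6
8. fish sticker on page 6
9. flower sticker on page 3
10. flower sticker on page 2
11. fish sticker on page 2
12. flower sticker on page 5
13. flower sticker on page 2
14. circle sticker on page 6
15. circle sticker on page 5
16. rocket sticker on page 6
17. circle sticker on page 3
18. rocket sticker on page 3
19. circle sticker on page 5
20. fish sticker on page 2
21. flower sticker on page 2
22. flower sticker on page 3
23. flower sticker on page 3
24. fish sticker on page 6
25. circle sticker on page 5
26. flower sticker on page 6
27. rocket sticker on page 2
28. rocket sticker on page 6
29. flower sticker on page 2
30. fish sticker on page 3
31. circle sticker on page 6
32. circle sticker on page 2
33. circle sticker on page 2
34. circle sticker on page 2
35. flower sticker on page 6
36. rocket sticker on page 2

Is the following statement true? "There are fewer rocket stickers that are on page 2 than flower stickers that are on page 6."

|rocket stickers on page 2| = 2.
|flower stickers on page 6| = 2.
The claim requires 2 < 2, which does not hold.

False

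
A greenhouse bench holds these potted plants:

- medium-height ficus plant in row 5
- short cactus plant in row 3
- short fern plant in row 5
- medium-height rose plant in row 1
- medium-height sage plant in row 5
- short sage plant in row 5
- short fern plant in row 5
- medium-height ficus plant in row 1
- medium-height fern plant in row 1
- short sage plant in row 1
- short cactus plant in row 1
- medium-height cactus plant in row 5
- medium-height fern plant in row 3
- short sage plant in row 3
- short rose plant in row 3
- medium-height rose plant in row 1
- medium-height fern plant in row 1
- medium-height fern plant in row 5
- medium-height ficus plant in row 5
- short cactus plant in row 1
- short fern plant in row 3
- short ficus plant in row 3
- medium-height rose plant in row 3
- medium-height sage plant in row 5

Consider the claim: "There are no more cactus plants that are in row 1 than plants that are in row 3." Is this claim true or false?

|cactus plants in row 1| = 2.
|plants in row 3| = 7.
The claim requires 2 ≤ 7, which holds.

True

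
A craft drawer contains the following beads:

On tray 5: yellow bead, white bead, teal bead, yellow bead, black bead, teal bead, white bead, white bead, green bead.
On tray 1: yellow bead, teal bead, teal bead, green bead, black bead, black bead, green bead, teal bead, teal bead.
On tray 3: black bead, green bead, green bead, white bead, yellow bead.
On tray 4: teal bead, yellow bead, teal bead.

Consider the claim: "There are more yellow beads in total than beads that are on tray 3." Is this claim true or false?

False

There are 5 yellow beads.
There are 5 beads on tray 3.
The claim requires 5 > 5, which does not hold.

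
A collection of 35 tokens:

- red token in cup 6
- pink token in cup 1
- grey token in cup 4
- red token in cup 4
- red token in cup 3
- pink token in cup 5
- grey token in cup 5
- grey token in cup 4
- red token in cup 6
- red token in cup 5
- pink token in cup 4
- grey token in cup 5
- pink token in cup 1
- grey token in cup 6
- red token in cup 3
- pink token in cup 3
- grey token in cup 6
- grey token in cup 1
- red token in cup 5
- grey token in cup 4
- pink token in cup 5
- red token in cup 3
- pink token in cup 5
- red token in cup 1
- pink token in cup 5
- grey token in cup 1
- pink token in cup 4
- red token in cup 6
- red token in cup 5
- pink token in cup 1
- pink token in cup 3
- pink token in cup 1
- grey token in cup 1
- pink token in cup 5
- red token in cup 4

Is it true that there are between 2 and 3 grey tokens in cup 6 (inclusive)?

grey tokens in cup 6: 2.
The claim requires 2 ≤ 2 ≤ 3, which holds.

True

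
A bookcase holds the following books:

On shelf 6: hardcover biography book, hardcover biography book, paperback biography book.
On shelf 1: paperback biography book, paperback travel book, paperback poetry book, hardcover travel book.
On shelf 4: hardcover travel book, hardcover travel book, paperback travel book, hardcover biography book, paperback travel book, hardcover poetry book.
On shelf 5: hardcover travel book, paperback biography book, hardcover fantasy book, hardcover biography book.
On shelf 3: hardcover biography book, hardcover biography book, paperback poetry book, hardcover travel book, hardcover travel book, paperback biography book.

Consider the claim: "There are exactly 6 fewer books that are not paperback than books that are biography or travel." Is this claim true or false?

False

books that are not paperback: 14.
books that are biography or travel: 19.
The claim requires 19 − 14 (= 5) to equal 6, which does not hold.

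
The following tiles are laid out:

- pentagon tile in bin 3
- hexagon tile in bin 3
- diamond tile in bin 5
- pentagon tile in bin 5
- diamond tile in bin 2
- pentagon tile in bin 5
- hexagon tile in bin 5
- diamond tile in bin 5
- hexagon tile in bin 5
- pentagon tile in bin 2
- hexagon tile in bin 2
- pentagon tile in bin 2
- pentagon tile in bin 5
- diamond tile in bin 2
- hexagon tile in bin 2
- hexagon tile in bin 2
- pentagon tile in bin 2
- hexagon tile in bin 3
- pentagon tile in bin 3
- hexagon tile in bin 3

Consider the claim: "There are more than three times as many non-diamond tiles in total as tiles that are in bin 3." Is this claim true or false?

There are 16 non-diamond tiles.
There are 5 tiles in bin 3.
The claim requires 16 > 3 × 5 = 15, which holds.

True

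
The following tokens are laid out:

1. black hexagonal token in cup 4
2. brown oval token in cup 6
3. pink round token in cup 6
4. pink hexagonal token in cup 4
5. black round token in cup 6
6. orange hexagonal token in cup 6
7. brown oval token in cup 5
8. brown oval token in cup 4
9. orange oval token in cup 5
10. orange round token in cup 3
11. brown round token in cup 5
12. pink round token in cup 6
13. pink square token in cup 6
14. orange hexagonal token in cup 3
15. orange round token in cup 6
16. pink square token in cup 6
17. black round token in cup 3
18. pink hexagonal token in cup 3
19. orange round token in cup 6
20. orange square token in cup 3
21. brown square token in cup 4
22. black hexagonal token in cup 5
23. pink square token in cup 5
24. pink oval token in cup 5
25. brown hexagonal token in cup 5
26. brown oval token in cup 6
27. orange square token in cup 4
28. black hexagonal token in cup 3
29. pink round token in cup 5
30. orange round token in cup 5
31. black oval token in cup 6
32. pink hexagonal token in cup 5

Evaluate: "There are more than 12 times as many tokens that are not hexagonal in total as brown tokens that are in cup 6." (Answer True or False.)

False

There are 23 tokens that are not hexagonal.
There are 2 brown tokens in cup 6.
The claim requires 23 > 12 × 2 = 24, which does not hold.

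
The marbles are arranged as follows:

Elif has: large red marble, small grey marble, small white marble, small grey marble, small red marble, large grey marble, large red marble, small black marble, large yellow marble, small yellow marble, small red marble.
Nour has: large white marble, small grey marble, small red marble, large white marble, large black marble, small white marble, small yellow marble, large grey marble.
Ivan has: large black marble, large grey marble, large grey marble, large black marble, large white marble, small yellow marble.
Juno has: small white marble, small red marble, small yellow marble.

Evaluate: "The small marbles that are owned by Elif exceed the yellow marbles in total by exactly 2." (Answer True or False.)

Count of small marbles owned by Elif: 7.
There are 5 yellow marbles.
The claim requires 7 − 5 (= 2) to equal 2, which holds.

True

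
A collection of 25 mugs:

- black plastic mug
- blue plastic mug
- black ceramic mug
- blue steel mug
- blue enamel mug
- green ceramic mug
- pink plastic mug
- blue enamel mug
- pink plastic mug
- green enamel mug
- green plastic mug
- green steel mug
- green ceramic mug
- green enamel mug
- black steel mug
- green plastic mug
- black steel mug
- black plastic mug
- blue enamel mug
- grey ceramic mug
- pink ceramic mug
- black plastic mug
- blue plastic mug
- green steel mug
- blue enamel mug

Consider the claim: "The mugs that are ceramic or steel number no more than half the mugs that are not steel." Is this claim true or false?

True

|mugs that are ceramic or steel| = 10.
|mugs that are not steel| = 20.
The claim requires 2 × 10 = 20 ≤ 20, which holds.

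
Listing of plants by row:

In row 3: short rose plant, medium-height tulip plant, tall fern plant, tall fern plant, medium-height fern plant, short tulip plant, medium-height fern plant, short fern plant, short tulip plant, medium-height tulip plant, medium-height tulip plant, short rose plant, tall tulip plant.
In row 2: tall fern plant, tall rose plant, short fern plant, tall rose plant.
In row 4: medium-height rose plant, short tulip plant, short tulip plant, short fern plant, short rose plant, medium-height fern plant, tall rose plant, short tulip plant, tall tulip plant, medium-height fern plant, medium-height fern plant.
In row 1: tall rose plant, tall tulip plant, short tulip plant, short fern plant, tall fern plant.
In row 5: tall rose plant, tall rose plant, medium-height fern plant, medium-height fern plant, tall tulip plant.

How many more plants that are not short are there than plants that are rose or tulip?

2

plants that are not short: 25.
plants that are rose or tulip: 23.
25 − 23 = 2.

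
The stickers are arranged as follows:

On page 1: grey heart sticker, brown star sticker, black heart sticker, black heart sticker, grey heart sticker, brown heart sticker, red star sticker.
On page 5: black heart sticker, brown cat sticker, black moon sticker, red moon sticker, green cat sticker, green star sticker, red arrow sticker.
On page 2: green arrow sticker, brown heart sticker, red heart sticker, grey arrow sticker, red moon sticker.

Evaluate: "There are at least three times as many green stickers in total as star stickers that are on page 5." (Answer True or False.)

|green stickers| = 3.
|star stickers on page 5| = 1.
The claim requires 3 ≥ 3 × 1 = 3, which holds.

True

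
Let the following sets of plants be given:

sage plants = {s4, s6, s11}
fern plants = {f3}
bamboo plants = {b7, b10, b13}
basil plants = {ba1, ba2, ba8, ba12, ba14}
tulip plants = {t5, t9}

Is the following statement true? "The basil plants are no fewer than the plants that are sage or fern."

True

basil plants: 5.
plants that are sage or fern: 4.
The claim requires 5 ≥ 4, which holds.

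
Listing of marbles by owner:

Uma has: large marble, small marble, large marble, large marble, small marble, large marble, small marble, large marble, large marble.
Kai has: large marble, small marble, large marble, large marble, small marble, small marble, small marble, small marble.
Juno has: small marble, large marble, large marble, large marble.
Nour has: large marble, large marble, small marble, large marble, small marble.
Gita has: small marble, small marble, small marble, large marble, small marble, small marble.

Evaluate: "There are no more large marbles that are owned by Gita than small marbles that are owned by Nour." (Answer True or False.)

|large marbles owned by Gita| = 1.
|small marbles owned by Nour| = 2.
The claim requires 1 ≤ 2, which holds.

True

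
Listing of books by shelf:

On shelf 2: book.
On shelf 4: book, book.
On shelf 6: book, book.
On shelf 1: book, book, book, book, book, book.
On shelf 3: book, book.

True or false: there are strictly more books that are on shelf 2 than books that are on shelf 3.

|books on shelf 2| = 1.
|books on shelf 3| = 2.
The claim requires 1 > 2, which does not hold.

False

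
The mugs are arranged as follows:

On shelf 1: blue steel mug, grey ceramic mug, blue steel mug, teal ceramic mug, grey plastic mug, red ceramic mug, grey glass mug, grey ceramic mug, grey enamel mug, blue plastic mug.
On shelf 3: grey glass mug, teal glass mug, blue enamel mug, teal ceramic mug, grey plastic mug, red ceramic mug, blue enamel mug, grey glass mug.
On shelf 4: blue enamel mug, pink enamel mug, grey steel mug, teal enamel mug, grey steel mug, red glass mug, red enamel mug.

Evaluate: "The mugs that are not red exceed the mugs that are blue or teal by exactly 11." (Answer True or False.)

|mugs that are not red| = 21.
|mugs that are blue or teal| = 10.
The claim requires 21 − 10 (= 11) to equal 11, which holds.

True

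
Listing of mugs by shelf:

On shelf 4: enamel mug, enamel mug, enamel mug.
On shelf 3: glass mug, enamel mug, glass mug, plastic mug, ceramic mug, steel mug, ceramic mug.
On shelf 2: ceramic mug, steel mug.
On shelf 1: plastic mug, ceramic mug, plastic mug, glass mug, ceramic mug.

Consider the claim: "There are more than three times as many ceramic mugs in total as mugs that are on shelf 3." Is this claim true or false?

ceramic mugs: 5.
mugs on shelf 3: 7.
The claim requires 5 > 3 × 7 = 21, which does not hold.

False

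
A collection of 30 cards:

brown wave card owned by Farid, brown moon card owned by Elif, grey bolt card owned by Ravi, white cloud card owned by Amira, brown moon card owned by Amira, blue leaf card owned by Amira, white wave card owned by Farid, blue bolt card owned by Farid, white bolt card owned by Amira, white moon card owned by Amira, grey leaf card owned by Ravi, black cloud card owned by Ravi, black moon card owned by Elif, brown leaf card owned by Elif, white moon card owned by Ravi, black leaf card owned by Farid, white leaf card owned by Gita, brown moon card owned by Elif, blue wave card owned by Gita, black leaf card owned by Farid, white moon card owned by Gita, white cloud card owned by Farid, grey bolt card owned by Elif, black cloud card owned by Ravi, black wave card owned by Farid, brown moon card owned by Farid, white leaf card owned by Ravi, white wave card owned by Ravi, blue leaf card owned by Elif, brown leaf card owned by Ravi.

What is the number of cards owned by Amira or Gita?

8

Amira: 5; Gita: 3; together 5 + 3 = 8.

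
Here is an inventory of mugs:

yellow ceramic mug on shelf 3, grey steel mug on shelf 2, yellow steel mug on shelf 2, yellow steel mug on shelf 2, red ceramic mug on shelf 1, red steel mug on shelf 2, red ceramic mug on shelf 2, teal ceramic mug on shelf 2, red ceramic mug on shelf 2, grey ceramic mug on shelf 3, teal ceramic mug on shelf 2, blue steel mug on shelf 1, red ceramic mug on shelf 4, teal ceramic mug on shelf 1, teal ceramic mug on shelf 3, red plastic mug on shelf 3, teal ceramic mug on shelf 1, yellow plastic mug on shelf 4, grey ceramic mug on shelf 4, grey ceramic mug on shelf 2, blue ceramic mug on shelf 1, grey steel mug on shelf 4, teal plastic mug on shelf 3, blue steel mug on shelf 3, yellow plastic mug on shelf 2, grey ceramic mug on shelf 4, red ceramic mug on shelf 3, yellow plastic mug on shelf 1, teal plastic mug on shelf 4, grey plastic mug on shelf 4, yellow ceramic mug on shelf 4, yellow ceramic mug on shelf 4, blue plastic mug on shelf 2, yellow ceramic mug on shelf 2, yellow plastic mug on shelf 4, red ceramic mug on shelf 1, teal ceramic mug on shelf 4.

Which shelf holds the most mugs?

Counts by shelf: shelf 2→12, shelf 4→11, shelf 3→7, shelf 1→7.
The maximum is 12, held uniquely by shelf 2.

shelf 2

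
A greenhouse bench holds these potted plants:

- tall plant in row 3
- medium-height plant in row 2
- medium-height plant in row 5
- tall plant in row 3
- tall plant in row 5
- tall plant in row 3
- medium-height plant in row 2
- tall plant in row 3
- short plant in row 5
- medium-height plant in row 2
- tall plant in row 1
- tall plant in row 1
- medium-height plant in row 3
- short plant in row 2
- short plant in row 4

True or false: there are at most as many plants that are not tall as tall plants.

|plants that are not tall| = 8.
|tall plants| = 7.
The claim requires 8 ≤ 7, which does not hold.

False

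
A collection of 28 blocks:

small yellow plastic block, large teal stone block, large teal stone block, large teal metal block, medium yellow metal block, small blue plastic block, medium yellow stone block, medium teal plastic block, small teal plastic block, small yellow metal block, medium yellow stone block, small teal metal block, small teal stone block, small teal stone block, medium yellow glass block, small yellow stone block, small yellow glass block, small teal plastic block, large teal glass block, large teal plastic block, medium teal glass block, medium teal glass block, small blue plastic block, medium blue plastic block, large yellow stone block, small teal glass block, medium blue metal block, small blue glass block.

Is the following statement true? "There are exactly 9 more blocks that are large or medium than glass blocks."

False

blocks that are large or medium: 15.
glass blocks: 7.
The claim requires 15 − 7 (= 8) to equal 9, which does not hold.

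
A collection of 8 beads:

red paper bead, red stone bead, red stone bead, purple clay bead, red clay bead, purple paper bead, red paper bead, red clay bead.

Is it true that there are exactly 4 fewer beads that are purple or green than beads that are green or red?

|beads that are purple or green| = 2.
|beads that are green or red| = 6.
The claim requires 6 − 2 (= 4) to equal 4, which holds.

True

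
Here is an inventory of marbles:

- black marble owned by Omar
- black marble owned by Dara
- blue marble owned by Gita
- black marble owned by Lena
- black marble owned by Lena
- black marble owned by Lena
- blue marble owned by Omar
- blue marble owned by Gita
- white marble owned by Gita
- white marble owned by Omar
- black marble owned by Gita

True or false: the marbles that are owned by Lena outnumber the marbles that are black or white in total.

False

|marbles owned by Lena| = 3.
|marbles that are black or white| = 8.
The claim requires 3 > 8, which does not hold.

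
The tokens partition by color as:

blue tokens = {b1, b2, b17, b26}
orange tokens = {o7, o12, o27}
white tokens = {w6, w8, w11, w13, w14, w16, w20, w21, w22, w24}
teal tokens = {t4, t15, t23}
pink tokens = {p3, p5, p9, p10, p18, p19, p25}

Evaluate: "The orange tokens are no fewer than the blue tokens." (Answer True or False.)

False

|orange tokens| = 3.
|blue tokens| = 4.
The claim requires 3 ≥ 4, which does not hold.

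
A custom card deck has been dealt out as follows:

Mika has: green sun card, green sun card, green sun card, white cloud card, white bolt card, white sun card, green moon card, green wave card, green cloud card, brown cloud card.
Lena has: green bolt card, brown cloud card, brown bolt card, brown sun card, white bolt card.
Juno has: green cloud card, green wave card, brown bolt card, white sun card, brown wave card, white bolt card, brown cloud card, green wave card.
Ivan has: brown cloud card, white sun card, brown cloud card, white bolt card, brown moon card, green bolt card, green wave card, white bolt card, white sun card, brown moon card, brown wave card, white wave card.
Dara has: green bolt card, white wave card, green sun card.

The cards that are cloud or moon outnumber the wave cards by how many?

3

cards that are cloud or moon: 11.
wave cards: 8.
11 − 8 = 3.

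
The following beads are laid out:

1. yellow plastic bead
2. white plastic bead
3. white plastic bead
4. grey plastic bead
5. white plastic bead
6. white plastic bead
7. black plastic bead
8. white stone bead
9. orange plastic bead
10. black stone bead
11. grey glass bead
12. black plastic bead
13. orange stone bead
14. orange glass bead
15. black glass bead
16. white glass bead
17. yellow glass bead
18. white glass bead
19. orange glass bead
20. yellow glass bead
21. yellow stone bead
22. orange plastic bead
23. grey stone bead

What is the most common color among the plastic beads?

Counts by color (restricted to plastic beads): white 4, black 2, orange 2, yellow 1, grey 1.
The maximum is 4, held uniquely by white.

white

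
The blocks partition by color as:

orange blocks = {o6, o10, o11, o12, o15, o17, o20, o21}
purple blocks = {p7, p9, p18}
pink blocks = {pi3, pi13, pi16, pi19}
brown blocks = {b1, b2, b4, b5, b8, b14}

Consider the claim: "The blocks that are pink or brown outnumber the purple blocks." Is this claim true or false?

|blocks that are pink or brown| = 10.
|purple blocks| = 3.
The claim requires 10 > 3, which holds.

True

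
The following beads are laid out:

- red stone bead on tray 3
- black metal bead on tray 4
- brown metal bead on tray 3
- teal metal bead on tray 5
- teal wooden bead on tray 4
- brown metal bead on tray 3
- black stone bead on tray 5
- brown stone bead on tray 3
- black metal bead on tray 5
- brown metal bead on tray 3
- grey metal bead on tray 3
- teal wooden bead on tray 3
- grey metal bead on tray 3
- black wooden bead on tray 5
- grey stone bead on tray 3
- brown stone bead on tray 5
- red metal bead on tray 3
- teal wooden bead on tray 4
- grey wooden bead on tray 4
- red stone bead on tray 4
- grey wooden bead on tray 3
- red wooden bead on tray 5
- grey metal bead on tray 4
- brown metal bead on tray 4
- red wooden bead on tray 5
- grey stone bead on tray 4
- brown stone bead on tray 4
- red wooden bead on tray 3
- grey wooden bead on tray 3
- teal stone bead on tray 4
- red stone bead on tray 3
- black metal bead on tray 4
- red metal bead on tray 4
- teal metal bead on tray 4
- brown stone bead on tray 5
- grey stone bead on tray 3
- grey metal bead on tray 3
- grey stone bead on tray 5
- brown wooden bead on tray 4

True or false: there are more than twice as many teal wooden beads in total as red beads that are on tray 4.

There are 3 teal wooden beads.
There are 2 red beads on tray 4.
The claim requires 3 > 2 × 2 = 4, which does not hold.

False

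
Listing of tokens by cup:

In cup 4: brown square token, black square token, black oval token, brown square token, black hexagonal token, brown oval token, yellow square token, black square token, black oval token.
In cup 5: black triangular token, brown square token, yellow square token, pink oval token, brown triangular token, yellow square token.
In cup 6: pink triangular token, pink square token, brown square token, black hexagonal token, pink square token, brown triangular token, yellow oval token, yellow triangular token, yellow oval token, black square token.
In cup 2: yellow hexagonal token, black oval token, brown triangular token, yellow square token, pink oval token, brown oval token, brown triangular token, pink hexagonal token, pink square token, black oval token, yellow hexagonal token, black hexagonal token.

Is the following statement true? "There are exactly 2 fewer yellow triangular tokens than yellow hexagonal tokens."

False

There is 1 yellow triangular token.
There are 2 yellow hexagonal tokens.
The claim requires 2 − 1 (= 1) to equal 2, which does not hold.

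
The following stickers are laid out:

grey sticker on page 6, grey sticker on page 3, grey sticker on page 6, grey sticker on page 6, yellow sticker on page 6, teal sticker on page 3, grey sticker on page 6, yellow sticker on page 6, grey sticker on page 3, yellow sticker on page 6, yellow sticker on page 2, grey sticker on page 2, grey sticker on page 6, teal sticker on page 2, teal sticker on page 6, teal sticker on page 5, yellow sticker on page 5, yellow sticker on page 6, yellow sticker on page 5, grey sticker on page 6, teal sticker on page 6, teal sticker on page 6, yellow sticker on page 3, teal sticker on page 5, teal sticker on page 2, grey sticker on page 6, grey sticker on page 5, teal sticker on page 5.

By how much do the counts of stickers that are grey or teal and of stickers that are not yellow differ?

stickers that are grey or teal: 20. stickers that are not yellow: 20.
|20 − 20| = 20 − 20 = 0.

0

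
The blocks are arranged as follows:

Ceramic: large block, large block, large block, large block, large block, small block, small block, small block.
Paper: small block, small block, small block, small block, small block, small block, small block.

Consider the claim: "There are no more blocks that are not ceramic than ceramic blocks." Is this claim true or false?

True

There are 7 blocks that are not ceramic.
There are 8 ceramic blocks.
The claim requires 7 ≤ 8, which holds.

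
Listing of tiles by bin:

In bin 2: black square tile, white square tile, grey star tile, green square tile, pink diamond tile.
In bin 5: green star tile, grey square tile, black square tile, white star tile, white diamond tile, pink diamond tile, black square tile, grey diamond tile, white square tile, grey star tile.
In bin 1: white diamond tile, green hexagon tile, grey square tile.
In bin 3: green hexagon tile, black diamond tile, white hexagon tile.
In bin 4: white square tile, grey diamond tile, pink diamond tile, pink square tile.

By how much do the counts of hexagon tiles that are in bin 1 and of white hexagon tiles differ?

hexagon tiles in bin 1: 1. white hexagon tiles: 1.
|1 − 1| = 1 − 1 = 0.

0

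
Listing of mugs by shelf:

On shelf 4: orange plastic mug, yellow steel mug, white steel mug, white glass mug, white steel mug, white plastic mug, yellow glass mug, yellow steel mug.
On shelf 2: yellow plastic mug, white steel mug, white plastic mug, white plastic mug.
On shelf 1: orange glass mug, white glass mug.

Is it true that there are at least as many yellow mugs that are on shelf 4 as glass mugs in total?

There are 3 yellow mugs on shelf 4.
There are 4 glass mugs.
The claim requires 3 ≥ 4, which does not hold.

False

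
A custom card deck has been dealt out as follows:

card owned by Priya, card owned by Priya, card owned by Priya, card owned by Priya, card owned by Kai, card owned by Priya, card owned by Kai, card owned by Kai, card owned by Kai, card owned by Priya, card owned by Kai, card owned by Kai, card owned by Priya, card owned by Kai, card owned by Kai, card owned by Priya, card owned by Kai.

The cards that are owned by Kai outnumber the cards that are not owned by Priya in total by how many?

0

cards owned by Kai: 9.
cards that are not owned by Priya: 9.
9 − 9 = 0.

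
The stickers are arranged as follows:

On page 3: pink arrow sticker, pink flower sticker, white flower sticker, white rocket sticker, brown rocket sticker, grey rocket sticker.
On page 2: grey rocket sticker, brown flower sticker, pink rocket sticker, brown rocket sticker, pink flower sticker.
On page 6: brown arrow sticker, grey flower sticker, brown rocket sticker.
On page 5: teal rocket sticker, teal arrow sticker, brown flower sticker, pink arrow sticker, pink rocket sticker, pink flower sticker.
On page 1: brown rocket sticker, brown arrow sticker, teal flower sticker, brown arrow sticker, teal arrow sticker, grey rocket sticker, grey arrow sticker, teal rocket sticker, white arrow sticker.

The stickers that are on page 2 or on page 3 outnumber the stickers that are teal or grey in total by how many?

1

stickers on page 2 or on page 3: 11.
stickers that are teal or grey: 10.
11 − 10 = 1.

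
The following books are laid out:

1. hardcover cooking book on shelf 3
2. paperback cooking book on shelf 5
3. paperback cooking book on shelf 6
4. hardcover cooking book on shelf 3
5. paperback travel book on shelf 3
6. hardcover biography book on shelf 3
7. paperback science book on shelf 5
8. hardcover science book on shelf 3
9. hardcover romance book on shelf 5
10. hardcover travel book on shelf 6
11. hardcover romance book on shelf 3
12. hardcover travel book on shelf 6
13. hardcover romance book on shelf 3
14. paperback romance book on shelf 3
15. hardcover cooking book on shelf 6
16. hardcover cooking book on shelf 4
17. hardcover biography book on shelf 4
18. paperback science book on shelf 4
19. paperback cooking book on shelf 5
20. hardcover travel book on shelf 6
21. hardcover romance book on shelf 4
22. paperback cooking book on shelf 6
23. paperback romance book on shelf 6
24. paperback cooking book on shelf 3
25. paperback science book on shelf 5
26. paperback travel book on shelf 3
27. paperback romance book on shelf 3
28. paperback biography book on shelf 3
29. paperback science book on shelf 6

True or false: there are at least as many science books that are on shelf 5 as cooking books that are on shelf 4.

True

There are 2 science books on shelf 5.
There is 1 cooking book on shelf 4.
The claim requires 2 ≥ 1, which holds.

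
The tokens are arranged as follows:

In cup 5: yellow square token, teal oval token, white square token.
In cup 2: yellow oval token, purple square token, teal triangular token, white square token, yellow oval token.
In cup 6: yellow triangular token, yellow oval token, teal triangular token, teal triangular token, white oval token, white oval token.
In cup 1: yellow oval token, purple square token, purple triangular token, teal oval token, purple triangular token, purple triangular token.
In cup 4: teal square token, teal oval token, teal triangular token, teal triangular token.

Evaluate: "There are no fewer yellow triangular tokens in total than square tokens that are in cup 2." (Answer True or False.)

|yellow triangular tokens| = 1.
|square tokens in cup 2| = 2.
The claim requires 1 ≥ 2, which does not hold.

False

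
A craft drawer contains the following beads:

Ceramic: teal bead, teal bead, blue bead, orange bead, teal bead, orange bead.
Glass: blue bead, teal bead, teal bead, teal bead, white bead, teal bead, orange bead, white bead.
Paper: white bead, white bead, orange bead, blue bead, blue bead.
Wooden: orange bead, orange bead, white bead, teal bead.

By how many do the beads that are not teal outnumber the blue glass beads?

beads that are not teal: 15.
blue glass beads: 1.
15 − 1 = 14.

14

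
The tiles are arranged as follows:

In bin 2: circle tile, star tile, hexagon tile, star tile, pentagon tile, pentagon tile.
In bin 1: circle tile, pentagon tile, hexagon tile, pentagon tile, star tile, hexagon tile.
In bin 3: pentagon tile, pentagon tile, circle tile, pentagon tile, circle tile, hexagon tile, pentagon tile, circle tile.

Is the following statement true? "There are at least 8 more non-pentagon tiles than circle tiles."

non-pentagon tiles: 12.
circle tiles: 5.
The claim requires 12 − 5 = 7 ≥ 8, which does not hold.

False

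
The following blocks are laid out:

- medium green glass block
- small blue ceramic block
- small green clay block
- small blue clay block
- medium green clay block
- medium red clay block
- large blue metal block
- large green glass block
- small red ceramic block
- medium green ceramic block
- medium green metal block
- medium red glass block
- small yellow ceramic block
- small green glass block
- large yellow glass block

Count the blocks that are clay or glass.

clay: 4; glass: 5; together 4 + 5 = 9.

9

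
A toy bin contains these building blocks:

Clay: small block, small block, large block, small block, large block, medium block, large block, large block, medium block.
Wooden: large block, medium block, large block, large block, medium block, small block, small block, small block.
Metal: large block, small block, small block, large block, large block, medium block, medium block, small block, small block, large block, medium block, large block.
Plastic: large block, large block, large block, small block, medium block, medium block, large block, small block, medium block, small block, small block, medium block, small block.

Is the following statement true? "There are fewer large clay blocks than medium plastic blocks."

False

|large clay blocks| = 4.
|medium plastic blocks| = 4.
The claim requires 4 < 4, which does not hold.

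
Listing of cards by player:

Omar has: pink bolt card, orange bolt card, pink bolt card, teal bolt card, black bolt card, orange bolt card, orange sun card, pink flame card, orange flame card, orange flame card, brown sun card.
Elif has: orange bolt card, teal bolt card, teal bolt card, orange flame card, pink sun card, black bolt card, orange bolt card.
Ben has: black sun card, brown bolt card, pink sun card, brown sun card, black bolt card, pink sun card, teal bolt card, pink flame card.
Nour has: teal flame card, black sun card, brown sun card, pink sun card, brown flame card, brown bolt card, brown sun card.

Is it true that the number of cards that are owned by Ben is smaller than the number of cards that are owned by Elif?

Count of cards owned by Ben: 8.
Count of cards owned by Elif: 7.
The claim requires 8 < 7, which does not hold.

False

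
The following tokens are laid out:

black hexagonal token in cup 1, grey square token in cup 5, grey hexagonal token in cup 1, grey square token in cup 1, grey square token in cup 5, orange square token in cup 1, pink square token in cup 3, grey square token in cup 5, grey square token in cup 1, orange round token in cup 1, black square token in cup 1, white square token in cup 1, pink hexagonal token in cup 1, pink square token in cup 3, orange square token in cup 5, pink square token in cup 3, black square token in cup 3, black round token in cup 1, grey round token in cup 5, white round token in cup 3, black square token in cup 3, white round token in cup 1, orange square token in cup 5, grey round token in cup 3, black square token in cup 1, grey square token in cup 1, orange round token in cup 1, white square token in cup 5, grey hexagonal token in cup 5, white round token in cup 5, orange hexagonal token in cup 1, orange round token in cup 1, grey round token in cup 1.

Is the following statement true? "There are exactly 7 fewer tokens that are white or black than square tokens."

True

|tokens that are white or black| = 11.
|square tokens| = 18.
The claim requires 18 − 11 (= 7) to equal 7, which holds.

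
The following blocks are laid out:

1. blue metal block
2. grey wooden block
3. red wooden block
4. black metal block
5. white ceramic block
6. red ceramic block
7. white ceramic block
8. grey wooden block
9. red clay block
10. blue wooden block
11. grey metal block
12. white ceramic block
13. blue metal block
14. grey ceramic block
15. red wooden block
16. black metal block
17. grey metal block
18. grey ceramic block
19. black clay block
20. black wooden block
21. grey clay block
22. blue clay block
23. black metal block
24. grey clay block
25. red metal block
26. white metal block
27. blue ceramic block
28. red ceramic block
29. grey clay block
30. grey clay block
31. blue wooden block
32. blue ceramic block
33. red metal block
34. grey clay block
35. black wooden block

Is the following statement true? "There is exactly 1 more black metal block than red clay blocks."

|black metal blocks| = 3.
|red clay blocks| = 1.
The claim requires 3 − 1 (= 2) to equal 1, which does not hold.

False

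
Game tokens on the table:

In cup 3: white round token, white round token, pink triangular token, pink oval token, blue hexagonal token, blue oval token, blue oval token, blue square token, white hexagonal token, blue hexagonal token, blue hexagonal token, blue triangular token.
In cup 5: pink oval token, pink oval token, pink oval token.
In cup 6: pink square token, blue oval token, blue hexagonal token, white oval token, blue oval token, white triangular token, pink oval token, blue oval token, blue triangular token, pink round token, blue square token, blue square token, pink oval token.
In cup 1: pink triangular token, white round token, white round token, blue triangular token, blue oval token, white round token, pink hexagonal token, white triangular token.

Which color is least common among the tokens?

white

Counts by color: blue 16, pink 11, white 9.
The minimum is 9, held uniquely by white.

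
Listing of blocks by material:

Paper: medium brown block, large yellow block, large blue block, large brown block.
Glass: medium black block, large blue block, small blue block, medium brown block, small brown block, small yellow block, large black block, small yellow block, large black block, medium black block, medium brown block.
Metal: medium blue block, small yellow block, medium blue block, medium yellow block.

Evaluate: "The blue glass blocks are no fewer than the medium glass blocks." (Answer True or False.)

blue glass blocks: 2.
medium glass blocks: 4.
The claim requires 2 ≥ 4, which does not hold.

False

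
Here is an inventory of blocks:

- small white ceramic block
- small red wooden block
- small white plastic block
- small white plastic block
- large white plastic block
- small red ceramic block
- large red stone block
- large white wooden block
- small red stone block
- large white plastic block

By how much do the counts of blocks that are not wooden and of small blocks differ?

blocks that are not wooden: 8. small blocks: 6.
|8 − 6| = 8 − 6 = 2.

2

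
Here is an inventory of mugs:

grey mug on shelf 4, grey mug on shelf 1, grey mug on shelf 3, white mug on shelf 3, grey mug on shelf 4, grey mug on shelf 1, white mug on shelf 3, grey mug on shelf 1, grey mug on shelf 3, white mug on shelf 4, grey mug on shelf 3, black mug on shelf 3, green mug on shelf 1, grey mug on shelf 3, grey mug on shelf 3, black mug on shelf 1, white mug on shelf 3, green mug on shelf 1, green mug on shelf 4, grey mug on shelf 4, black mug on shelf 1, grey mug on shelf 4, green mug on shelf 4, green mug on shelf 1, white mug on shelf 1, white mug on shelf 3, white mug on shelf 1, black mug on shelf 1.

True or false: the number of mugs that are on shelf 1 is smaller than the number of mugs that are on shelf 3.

False

There are 11 mugs on shelf 1.
There are 10 mugs on shelf 3.
The claim requires 11 < 10, which does not hold.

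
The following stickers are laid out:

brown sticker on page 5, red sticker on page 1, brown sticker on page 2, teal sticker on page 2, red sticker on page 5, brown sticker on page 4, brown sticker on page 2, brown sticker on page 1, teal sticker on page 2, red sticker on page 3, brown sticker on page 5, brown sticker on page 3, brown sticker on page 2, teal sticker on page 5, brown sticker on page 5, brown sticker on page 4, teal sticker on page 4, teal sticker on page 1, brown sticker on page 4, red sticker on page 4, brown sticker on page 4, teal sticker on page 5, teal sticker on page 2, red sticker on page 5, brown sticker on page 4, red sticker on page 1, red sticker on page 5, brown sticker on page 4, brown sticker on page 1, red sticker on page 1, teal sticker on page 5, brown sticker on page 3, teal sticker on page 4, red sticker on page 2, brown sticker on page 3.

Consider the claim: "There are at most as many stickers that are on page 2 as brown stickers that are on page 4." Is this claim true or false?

|stickers on page 2| = 7.
|brown stickers on page 4| = 6.
The claim requires 7 ≤ 6, which does not hold.

False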